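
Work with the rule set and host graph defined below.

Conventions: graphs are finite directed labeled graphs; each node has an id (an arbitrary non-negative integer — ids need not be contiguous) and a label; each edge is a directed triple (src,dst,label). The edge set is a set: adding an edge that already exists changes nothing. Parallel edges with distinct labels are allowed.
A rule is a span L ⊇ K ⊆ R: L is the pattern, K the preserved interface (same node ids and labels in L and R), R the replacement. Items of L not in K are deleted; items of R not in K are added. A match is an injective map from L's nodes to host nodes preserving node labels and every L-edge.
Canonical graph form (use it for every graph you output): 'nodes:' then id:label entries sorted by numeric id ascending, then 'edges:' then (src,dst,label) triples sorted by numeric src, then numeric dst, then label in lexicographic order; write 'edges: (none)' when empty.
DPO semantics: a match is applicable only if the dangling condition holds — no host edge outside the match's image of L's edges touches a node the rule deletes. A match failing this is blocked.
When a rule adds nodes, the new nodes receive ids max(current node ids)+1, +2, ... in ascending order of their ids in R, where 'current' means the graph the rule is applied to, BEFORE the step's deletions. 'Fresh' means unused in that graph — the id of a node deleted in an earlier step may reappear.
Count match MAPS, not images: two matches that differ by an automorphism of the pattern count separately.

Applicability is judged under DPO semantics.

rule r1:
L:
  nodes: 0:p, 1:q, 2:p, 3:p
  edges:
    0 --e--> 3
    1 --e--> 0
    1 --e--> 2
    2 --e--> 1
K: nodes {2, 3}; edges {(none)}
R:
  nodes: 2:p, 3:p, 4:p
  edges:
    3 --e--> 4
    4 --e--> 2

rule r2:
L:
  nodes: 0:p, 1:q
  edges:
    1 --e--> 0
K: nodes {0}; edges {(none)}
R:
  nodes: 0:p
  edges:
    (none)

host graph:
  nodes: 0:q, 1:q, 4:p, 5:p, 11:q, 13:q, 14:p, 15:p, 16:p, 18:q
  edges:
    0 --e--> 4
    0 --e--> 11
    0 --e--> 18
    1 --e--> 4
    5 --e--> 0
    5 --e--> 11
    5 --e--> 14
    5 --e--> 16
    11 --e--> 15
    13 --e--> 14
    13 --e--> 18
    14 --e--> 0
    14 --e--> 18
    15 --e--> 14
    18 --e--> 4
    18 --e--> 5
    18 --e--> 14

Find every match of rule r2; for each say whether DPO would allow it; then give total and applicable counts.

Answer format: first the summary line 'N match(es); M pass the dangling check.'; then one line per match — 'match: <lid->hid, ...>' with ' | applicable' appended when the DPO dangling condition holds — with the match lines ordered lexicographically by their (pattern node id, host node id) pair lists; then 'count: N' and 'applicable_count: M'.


7 match(es); 1 pass the dangling check.
match: 0->4, 1->0
match: 0->4, 1->1 | applicable
match: 0->4, 1->18
match: 0->5, 1->18
match: 0->14, 1->13
match: 0->14, 1->18
match: 0->15, 1->11
count: 7
applicable_count: 1


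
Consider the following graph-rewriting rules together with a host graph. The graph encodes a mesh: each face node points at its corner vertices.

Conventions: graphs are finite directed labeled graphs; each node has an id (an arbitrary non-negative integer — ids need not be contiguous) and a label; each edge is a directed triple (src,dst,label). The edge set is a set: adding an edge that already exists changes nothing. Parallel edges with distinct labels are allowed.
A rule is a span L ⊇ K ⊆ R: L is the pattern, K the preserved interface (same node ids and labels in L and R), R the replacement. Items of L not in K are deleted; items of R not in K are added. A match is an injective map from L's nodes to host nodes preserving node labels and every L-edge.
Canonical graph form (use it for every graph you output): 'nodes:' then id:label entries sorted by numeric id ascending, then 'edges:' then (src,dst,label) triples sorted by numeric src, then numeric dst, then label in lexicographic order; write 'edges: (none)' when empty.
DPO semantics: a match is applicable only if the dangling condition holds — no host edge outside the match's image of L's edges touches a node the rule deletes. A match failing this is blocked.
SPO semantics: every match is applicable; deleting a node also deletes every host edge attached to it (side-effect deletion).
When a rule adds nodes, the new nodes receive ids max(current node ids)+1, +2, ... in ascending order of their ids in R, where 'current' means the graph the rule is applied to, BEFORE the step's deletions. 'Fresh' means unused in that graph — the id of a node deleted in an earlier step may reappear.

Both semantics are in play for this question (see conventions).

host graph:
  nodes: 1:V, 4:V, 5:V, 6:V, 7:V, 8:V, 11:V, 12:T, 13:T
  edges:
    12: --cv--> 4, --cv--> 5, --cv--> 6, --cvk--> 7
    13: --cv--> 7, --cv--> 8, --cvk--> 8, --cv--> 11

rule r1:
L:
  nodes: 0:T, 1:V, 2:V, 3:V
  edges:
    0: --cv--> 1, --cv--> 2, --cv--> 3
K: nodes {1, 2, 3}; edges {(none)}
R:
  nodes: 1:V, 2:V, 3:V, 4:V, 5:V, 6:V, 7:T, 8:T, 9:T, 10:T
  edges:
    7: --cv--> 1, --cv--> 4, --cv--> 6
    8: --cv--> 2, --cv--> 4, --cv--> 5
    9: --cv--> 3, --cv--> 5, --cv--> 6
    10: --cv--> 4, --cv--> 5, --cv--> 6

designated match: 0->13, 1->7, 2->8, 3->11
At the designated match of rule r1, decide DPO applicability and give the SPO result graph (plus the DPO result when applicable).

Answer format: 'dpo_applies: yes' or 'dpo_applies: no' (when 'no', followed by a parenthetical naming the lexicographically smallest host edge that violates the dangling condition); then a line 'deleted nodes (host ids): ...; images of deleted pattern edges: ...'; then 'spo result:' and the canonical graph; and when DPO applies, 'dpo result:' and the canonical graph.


dpo_applies: no
(the rule deletes node 13, which keeps host edge (13,8,cvk) outside the match image — the dangling condition fails, DPO blocks; SPO proceeds and side-deletes such edges)
deleted nodes (host ids): 13; images of deleted pattern edges: (13,7,cv); (13,8,cv); (13,11,cv)
spo result:
nodes: 1:V, 4:V, 5:V, 6:V, 7:V, 8:V, 11:V, 12:T, 14:V, 15:V, 16:V, 17:T, 18:T, 19:T, 20:T
edges: (12,4,cv); (12,5,cv); (12,6,cv); (12,7,cvk); (17,7,cv); (17,14,cv); (17,16,cv); (18,8,cv); (18,14,cv); (18,15,cv); (19,11,cv); (19,15,cv); (19,16,cv); (20,14,cv); (20,15,cv); (20,16,cv)


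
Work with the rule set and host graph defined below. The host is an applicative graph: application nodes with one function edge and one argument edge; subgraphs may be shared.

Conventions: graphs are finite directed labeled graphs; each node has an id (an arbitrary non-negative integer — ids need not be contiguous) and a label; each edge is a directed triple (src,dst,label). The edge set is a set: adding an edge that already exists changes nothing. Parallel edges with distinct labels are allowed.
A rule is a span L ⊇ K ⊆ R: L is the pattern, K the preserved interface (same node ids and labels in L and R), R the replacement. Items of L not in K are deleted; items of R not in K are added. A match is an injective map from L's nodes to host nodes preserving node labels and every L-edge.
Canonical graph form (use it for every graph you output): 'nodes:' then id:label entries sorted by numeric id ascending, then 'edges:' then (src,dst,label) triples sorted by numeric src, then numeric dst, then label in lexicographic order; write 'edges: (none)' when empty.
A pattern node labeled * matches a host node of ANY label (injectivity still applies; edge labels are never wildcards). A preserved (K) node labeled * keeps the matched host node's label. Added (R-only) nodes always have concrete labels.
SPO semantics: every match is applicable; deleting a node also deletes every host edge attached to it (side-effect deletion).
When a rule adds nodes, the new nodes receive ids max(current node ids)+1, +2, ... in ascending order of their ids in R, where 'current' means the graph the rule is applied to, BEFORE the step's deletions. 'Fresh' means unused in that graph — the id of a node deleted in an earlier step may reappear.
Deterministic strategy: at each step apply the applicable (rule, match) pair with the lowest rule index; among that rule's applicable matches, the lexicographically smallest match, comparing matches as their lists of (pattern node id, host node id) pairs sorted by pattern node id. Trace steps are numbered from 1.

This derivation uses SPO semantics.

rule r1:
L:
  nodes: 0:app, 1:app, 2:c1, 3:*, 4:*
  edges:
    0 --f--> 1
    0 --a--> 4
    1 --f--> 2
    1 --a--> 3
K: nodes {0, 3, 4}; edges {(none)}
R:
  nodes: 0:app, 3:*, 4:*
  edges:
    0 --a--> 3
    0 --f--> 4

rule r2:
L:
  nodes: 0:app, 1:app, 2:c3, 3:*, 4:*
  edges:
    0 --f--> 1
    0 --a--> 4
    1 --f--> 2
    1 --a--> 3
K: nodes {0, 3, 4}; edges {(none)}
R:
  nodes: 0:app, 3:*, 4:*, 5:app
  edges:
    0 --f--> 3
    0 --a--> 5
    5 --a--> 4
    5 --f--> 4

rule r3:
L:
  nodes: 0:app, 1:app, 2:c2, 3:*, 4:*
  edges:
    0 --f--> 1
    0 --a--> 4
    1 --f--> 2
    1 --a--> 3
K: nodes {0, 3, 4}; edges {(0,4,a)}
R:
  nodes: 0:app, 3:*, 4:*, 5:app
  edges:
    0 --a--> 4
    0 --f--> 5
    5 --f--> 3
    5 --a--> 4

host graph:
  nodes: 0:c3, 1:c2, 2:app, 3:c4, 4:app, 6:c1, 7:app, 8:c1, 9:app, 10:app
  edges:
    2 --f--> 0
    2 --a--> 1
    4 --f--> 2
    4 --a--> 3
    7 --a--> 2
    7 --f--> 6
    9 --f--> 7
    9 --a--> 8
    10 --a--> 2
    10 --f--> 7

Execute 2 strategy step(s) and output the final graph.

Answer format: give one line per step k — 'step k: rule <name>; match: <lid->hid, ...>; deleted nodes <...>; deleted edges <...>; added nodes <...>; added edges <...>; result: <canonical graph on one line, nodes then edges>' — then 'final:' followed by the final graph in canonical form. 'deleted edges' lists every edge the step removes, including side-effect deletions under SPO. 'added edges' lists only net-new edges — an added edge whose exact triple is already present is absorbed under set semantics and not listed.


step 1: rule r1; match: 0->9, 1->7, 2->6, 3->2, 4->8; deleted nodes 6, 7; deleted edges (7,2,a); (7,6,f); (9,7,f); (9,8,a); (10,7,f); added nodes (none); added edges (9,2,a); (9,8,f); result: nodes: 0:c3, 1:c2, 2:app, 3:c4, 4:app, 8:c1, 9:app, 10:app edges: (2,0,f); (2,1,a); (4,2,f); (4,3,a); (9,2,a); (9,8,f); (10,2,a)
step 2: rule r2; match: 0->4, 1->2, 2->0, 3->1, 4->3; deleted nodes 0, 2; deleted edges (2,0,f); (2,1,a); (4,2,f); (4,3,a); (9,2,a); (10,2,a); added nodes 11; added edges (4,1,f); (4,11,a); (11,3,a); (11,3,f); result: nodes: 1:c2, 3:c4, 4:app, 8:c1, 9:app, 10:app, 11:app edges: (4,1,f); (4,11,a); (9,8,f); (11,3,a); (11,3,f)
final:
nodes: 1:c2, 3:c4, 4:app, 8:c1, 9:app, 10:app, 11:app
edges: (4,1,f); (4,11,a); (9,8,f); (11,3,a); (11,3,f)


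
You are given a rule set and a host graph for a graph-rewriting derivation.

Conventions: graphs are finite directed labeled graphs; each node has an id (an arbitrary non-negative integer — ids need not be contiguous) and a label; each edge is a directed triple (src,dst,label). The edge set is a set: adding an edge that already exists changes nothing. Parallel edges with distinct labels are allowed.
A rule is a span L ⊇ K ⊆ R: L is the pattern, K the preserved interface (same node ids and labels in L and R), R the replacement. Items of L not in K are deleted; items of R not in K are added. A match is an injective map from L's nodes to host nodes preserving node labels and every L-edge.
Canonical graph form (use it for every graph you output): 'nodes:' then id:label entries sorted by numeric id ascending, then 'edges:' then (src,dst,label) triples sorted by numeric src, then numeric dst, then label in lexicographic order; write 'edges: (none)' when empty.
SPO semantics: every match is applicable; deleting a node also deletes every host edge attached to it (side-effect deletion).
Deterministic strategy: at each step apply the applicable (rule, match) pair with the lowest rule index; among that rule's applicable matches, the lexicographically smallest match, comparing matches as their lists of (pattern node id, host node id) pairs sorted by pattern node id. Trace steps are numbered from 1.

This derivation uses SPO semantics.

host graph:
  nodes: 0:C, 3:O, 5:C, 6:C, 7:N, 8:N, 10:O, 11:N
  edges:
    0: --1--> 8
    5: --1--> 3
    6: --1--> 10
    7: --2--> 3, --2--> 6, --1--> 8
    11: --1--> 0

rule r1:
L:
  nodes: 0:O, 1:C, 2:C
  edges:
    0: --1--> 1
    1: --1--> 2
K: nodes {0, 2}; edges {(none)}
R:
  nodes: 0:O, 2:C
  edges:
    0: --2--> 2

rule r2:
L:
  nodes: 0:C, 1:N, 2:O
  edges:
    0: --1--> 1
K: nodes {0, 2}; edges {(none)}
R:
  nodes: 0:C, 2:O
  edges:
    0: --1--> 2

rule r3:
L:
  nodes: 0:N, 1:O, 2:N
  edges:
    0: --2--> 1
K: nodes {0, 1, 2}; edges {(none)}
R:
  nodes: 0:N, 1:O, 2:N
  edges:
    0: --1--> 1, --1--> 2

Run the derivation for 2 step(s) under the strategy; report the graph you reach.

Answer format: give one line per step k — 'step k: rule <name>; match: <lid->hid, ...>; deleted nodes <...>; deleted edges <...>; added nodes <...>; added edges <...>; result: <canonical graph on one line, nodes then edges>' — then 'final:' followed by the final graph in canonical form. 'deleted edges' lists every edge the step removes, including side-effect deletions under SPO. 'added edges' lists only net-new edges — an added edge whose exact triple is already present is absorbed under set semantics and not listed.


step 1: rule r2; match: 0->0, 1->8, 2->3; deleted nodes 8; deleted edges (0,8,1); (7,8,1); added nodes (none); added edges (0,3,1); result: nodes: 0:C, 3:O, 5:C, 6:C, 7:N, 10:O, 11:N edges: (0,3,1); (5,3,1); (6,10,1); (7,3,2); (7,6,2); (11,0,1)
step 2: rule r3; match: 0->7, 1->3, 2->11; deleted nodes (none); deleted edges (7,3,2); added nodes (none); added edges (7,3,1); (7,11,1); result: nodes: 0:C, 3:O, 5:C, 6:C, 7:N, 10:O, 11:N edges: (0,3,1); (5,3,1); (6,10,1); (7,3,1); (7,6,2); (7,11,1); (11,0,1)
final:
nodes: 0:C, 3:O, 5:C, 6:C, 7:N, 10:O, 11:N
edges: (0,3,1); (5,3,1); (6,10,1); (7,3,1); (7,6,2); (7,11,1); (11,0,1)


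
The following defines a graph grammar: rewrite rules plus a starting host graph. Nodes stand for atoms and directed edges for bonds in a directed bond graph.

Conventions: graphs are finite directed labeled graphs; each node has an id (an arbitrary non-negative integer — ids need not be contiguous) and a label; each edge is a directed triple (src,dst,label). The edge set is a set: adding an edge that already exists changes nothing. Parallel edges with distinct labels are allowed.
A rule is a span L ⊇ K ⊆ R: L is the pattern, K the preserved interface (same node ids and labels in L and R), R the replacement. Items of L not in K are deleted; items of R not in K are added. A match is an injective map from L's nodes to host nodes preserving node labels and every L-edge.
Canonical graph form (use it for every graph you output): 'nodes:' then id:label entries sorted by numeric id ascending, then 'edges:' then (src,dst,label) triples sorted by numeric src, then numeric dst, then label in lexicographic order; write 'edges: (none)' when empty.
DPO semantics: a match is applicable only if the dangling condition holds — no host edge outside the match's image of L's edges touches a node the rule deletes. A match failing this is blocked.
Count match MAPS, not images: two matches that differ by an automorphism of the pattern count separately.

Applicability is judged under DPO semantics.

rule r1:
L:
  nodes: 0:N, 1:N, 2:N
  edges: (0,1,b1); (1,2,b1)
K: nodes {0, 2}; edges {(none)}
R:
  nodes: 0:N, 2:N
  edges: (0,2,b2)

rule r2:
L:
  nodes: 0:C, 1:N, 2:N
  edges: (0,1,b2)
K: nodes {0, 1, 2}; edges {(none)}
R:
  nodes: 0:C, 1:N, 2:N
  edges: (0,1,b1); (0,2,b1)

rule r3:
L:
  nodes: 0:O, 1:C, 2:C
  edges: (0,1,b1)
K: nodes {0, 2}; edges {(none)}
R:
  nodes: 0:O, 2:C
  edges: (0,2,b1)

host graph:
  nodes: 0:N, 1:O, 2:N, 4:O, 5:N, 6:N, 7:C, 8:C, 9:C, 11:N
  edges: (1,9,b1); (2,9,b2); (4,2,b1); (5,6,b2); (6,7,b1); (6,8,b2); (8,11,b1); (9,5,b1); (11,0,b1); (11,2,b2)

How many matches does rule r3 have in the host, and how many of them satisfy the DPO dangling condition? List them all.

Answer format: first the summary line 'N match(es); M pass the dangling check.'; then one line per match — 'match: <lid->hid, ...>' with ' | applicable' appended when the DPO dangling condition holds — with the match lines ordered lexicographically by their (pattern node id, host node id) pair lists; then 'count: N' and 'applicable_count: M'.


2 match(es); 0 pass the dangling check.
match: 0->1, 1->9, 2->7
match: 0->1, 1->9, 2->8
count: 2
applicable_count: 0


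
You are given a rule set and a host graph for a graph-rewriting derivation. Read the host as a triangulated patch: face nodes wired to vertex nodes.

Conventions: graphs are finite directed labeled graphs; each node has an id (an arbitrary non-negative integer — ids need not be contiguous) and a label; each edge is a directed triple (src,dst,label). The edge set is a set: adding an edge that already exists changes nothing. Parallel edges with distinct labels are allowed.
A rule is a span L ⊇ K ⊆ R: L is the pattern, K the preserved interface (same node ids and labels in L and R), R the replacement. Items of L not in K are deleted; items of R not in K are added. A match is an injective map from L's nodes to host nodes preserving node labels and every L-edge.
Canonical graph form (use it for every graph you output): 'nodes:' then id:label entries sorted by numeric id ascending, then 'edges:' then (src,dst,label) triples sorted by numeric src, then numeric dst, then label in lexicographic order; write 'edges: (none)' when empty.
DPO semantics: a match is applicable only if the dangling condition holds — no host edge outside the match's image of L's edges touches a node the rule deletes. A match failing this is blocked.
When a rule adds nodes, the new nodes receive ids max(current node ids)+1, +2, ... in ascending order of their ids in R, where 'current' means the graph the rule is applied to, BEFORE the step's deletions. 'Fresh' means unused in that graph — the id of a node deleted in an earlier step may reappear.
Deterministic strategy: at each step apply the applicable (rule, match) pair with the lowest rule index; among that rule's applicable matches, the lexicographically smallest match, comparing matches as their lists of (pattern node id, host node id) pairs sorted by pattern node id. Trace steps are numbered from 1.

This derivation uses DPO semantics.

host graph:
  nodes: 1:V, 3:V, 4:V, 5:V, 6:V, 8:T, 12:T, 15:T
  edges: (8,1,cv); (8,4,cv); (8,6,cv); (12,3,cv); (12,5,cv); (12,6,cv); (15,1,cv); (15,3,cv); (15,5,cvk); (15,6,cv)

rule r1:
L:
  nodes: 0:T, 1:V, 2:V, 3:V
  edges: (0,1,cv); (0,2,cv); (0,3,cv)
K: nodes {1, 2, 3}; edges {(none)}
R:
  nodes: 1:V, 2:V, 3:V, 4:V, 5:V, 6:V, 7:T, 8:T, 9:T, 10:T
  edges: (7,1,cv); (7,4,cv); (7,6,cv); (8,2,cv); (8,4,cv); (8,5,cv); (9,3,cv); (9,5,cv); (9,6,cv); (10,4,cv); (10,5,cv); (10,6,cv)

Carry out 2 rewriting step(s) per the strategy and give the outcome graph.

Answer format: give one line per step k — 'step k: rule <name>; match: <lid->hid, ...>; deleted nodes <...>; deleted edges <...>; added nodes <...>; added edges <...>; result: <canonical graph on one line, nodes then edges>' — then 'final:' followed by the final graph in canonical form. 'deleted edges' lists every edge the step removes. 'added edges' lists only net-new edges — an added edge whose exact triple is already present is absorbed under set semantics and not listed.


step 1: rule r1; match: 0->8, 1->1, 2->4, 3->6; deleted nodes 8; deleted edges (8,1,cv); (8,4,cv); (8,6,cv); added nodes 16, 17, 18, 19, 20, 21, 22; added edges (19,1,cv); (19,16,cv); (19,18,cv); (20,4,cv); (20,16,cv); (20,17,cv); (21,6,cv); (21,17,cv); (21,18,cv); (22,16,cv); (22,17,cv); (22,18,cv); result: nodes: 1:V, 3:V, 4:V, 5:V, 6:V, 12:T, 15:T, 16:V, 17:V, 18:V, 19:T, 20:T, 21:T, 22:T edges: (12,3,cv); (12,5,cv); (12,6,cv); (15,1,cv); (15,3,cv); (15,5,cvk); (15,6,cv); (19,1,cv); (19,16,cv); (19,18,cv); (20,4,cv); (20,16,cv); (20,17,cv); (21,6,cv); (21,17,cv); (21,18,cv); (22,16,cv); (22,17,cv); (22,18,cv)
step 2: rule r1; match: 0->12, 1->3, 2->5, 3->6; deleted nodes 12; deleted edges (12,3,cv); (12,5,cv); (12,6,cv); added nodes 23, 24, 25, 26, 27, 28, 29; added edges (26,3,cv); (26,23,cv); (26,25,cv); (27,5,cv); (27,23,cv); (27,24,cv); (28,6,cv); (28,24,cv); (28,25,cv); (29,23,cv); (29,24,cv); (29,25,cv); result: nodes: 1:V, 3:V, 4:V, 5:V, 6:V, 15:T, 16:V, 17:V, 18:V, 19:T, 20:T, 21:T, 22:T, 23:V, 24:V, 25:V, 26:T, 27:T, 28:T, 29:T edges: (15,1,cv); (15,3,cv); (15,5,cvk); (15,6,cv); (19,1,cv); (19,16,cv); (19,18,cv); (20,4,cv); (20,16,cv); (20,17,cv); (21,6,cv); (21,17,cv); (21,18,cv); (22,16,cv); (22,17,cv); (22,18,cv); (26,3,cv); (26,23,cv); (26,25,cv); (27,5,cv); (27,23,cv); (27,24,cv); (28,6,cv); (28,24,cv); (28,25,cv); (29,23,cv); (29,24,cv); (29,25,cv)
final:
nodes: 1:V, 3:V, 4:V, 5:V, 6:V, 15:T, 16:V, 17:V, 18:V, 19:T, 20:T, 21:T, 22:T, 23:V, 24:V, 25:V, 26:T, 27:T, 28:T, 29:T
edges: (15,1,cv); (15,3,cv); (15,5,cvk); (15,6,cv); (19,1,cv); (19,16,cv); (19,18,cv); (20,4,cv); (20,16,cv); (20,17,cv); (21,6,cv); (21,17,cv); (21,18,cv); (22,16,cv); (22,17,cv); (22,18,cv); (26,3,cv); (26,23,cv); (26,25,cv); (27,5,cv); (27,23,cv); (27,24,cv); (28,6,cv); (28,24,cv); (28,25,cv); (29,23,cv); (29,24,cv); (29,25,cv)


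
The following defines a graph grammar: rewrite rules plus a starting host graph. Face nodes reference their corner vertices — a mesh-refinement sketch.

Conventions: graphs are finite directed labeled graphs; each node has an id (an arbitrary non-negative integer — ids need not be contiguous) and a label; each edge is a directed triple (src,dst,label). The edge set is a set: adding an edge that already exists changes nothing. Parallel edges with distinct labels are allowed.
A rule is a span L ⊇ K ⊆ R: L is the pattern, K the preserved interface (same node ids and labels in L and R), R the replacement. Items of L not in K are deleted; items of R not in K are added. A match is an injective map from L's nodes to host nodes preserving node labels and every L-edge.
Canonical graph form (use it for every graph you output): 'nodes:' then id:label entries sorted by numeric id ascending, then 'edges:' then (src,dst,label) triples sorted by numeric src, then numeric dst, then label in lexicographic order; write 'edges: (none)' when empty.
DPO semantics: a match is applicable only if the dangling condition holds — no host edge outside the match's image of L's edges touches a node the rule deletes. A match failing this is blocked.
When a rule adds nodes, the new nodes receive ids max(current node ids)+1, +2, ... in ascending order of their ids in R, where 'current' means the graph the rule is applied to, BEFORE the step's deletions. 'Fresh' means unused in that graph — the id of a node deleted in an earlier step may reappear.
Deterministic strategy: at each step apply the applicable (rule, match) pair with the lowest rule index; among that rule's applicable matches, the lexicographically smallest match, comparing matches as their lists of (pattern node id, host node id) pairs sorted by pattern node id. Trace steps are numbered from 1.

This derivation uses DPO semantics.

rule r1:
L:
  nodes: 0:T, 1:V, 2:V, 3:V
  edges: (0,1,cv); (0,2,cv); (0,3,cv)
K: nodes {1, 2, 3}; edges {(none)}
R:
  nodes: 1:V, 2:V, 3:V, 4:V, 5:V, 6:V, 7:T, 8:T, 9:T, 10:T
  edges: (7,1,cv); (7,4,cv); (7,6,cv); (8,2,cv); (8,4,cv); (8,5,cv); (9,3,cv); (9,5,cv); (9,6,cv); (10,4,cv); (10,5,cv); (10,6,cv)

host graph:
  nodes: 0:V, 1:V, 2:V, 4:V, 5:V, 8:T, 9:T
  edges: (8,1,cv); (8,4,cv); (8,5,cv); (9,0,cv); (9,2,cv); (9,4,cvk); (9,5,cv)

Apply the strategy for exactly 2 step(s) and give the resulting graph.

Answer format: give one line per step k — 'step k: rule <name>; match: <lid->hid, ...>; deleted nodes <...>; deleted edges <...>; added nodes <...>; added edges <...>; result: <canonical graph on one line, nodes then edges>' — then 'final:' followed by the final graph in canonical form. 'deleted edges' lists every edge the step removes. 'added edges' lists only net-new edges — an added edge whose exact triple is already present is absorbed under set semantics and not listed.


step 1: rule r1; match: 0->8, 1->1, 2->4, 3->5; deleted nodes 8; deleted edges (8,1,cv); (8,4,cv); (8,5,cv); added nodes 10, 11, 12, 13, 14, 15, 16; added edges (13,1,cv); (13,10,cv); (13,12,cv); (14,4,cv); (14,10,cv); (14,11,cv); (15,5,cv); (15,11,cv); (15,12,cv); (16,10,cv); (16,11,cv); (16,12,cv); result: nodes: 0:V, 1:V, 2:V, 4:V, 5:V, 9:T, 10:V, 11:V, 12:V, 13:T, 14:T, 15:T, 16:T edges: (9,0,cv); (9,2,cv); (9,4,cvk); (9,5,cv); (13,1,cv); (13,10,cv); (13,12,cv); (14,4,cv); (14,10,cv); (14,11,cv); (15,5,cv); (15,11,cv); (15,12,cv); (16,10,cv); (16,11,cv); (16,12,cv)
step 2: rule r1; match: 0->13, 1->1, 2->10, 3->12; deleted nodes 13; deleted edges (13,1,cv); (13,10,cv); (13,12,cv); added nodes 17, 18, 19, 20, 21, 22, 23; added edges (20,1,cv); (20,17,cv); (20,19,cv); (21,10,cv); (21,17,cv); (21,18,cv); (22,12,cv); (22,18,cv); (22,19,cv); (23,17,cv); (23,18,cv); (23,19,cv); result: nodes: 0:V, 1:V, 2:V, 4:V, 5:V, 9:T, 10:V, 11:V, 12:V, 14:T, 15:T, 16:T, 17:V, 18:V, 19:V, 20:T, 21:T, 22:T, 23:T edges: (9,0,cv); (9,2,cv); (9,4,cvk); (9,5,cv); (14,4,cv); (14,10,cv); (14,11,cv); (15,5,cv); (15,11,cv); (15,12,cv); (16,10,cv); (16,11,cv); (16,12,cv); (20,1,cv); (20,17,cv); (20,19,cv); (21,10,cv); (21,17,cv); (21,18,cv); (22,12,cv); (22,18,cv); (22,19,cv); (23,17,cv); (23,18,cv); (23,19,cv)
final:
nodes: 0:V, 1:V, 2:V, 4:V, 5:V, 9:T, 10:V, 11:V, 12:V, 14:T, 15:T, 16:T, 17:V, 18:V, 19:V, 20:T, 21:T, 22:T, 23:T
edges: (9,0,cv); (9,2,cv); (9,4,cvk); (9,5,cv); (14,4,cv); (14,10,cv); (14,11,cv); (15,5,cv); (15,11,cv); (15,12,cv); (16,10,cv); (16,11,cv); (16,12,cv); (20,1,cv); (20,17,cv); (20,19,cv); (21,10,cv); (21,17,cv); (21,18,cv); (22,12,cv); (22,18,cv); (22,19,cv); (23,17,cv); (23,18,cv); (23,19,cv)


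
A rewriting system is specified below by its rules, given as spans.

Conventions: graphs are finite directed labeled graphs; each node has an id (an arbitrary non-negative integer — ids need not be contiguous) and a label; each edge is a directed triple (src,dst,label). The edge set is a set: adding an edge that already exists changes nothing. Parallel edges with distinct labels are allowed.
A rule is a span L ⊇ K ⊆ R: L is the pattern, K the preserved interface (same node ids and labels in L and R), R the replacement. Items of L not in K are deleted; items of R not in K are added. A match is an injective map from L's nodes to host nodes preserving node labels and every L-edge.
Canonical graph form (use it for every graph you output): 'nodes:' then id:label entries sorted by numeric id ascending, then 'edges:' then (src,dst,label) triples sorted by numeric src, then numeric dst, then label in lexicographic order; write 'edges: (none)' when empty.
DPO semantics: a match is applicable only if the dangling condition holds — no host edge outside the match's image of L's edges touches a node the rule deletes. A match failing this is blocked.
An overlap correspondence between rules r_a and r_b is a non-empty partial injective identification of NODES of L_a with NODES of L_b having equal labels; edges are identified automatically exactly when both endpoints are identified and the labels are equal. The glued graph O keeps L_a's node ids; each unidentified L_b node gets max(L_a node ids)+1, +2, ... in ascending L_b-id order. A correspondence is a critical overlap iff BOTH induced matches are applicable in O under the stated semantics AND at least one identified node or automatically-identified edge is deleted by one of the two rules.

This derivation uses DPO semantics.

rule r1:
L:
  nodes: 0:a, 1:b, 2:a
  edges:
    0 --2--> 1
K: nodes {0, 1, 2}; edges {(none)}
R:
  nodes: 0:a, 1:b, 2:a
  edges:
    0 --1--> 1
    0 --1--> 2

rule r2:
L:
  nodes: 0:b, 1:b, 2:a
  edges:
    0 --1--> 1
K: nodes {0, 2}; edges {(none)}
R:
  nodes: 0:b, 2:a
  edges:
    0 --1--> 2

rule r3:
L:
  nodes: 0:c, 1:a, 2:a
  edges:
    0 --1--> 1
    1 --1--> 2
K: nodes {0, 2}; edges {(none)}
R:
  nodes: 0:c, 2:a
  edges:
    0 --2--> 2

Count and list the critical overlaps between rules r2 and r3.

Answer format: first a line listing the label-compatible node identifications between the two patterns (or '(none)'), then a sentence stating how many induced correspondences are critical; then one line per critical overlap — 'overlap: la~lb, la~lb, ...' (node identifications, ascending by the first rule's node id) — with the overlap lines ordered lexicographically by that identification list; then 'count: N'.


label-compatible node identifications between L(r2) and L(r3): 2~1, 2~2
1 of the induced correspondences is a critical overlap of r2 and r3.
overlap: 2~1
count: 1


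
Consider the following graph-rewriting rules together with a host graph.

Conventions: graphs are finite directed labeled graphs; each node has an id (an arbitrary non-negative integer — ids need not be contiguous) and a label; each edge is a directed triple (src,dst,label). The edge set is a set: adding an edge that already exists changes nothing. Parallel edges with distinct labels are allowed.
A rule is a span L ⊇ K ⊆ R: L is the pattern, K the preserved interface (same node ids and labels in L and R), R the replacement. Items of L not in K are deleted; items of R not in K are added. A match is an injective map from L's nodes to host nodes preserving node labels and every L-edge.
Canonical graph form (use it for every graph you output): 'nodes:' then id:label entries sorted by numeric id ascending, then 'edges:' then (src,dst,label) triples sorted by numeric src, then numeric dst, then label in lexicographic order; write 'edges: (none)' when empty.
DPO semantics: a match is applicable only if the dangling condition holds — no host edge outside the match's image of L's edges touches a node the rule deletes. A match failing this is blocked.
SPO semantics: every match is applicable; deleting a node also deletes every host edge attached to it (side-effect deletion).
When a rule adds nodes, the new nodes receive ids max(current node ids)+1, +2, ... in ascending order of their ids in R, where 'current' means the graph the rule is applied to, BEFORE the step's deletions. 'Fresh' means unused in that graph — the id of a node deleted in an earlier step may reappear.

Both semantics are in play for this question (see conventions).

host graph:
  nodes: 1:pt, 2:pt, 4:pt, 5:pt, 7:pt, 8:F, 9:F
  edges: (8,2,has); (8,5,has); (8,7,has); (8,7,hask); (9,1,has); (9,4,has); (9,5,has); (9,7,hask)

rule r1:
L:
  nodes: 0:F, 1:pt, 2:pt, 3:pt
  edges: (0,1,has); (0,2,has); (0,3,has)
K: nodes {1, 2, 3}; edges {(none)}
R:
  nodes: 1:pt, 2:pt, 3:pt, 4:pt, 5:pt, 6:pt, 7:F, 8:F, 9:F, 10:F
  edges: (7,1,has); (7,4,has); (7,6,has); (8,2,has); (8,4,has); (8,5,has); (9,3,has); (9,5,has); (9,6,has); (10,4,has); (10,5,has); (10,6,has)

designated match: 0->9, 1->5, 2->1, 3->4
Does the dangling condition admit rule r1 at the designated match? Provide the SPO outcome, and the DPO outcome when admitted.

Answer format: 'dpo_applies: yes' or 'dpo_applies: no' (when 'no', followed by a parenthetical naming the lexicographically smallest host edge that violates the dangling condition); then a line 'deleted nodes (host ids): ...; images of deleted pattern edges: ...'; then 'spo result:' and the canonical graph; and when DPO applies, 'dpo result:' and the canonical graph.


dpo_applies: no
(the rule deletes node 9, which keeps host edge (9,7,hask) outside the match image — the dangling condition fails, DPO blocks; SPO proceeds and side-deletes such edges)
deleted nodes (host ids): 9; images of deleted pattern edges: (9,1,has); (9,4,has); (9,5,has)
spo result:
nodes: 1:pt, 2:pt, 4:pt, 5:pt, 7:pt, 8:F, 10:pt, 11:pt, 12:pt, 13:F, 14:F, 15:F, 16:F
edges: (8,2,has); (8,5,has); (8,7,has); (8,7,hask); (13,5,has); (13,10,has); (13,12,has); (14,1,has); (14,10,has); (14,11,has); (15,4,has); (15,11,has); (15,12,has); (16,10,has); (16,11,has); (16,12,has)


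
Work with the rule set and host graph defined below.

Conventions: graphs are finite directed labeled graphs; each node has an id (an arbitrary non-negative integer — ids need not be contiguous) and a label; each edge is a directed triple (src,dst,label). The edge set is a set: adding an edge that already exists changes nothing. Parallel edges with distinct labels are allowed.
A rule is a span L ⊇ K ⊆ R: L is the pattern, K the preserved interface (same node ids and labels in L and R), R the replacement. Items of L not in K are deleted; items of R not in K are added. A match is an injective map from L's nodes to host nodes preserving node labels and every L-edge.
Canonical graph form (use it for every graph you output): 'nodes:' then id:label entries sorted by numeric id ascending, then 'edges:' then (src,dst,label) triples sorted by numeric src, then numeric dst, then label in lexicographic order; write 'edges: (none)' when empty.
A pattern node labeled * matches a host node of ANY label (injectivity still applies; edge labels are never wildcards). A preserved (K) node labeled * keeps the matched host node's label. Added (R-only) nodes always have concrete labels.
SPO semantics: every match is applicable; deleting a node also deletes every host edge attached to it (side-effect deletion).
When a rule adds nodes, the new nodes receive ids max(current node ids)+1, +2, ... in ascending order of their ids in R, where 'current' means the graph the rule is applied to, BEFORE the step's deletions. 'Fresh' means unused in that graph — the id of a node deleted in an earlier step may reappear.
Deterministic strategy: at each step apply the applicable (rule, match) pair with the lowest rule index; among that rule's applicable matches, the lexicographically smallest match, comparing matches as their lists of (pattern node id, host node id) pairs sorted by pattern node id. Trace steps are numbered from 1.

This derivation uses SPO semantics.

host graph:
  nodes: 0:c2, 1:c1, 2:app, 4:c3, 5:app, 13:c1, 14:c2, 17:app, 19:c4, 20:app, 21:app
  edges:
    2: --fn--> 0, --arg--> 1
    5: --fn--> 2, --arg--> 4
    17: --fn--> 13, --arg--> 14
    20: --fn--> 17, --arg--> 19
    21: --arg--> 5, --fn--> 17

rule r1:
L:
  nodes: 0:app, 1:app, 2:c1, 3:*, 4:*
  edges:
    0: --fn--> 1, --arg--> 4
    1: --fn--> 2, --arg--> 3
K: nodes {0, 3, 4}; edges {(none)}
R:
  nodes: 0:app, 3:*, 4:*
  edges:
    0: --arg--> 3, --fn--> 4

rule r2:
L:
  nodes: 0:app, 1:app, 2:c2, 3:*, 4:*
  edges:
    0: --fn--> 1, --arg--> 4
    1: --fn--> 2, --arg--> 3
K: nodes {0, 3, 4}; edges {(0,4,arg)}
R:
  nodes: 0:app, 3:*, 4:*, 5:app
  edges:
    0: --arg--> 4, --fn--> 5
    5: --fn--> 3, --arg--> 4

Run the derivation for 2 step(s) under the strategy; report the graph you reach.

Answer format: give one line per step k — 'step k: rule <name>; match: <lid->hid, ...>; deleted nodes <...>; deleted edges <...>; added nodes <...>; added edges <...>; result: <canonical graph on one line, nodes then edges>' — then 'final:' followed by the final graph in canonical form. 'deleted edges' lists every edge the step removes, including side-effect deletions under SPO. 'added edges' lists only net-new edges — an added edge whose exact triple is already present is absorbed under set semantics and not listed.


step 1: rule r1; match: 0->20, 1->17, 2->13, 3->14, 4->19; deleted nodes 13, 17; deleted edges (17,13,fn); (17,14,arg); (20,17,fn); (20,19,arg); (21,17,fn); added nodes (none); added edges (20,14,arg); (20,19,fn); result: nodes: 0:c2, 1:c1, 2:app, 4:c3, 5:app, 14:c2, 19:c4, 20:app, 21:app edges: (2,0,fn); (2,1,arg); (5,2,fn); (5,4,arg); (20,14,arg); (20,19,fn); (21,5,arg)
step 2: rule r2; match: 0->5, 1->2, 2->0, 3->1, 4->4; deleted nodes 0, 2; deleted edges (2,0,fn); (2,1,arg); (5,2,fn); added nodes 22; added edges (5,22,fn); (22,1,fn); (22,4,arg); result: nodes: 1:c1, 4:c3, 5:app, 14:c2, 19:c4, 20:app, 21:app, 22:app edges: (5,4,arg); (5,22,fn); (20,14,arg); (20,19,fn); (21,5,arg); (22,1,fn); (22,4,arg)
final:
nodes: 1:c1, 4:c3, 5:app, 14:c2, 19:c4, 20:app, 21:app, 22:app
edges: (5,4,arg); (5,22,fn); (20,14,arg); (20,19,fn); (21,5,arg); (22,1,fn); (22,4,arg)


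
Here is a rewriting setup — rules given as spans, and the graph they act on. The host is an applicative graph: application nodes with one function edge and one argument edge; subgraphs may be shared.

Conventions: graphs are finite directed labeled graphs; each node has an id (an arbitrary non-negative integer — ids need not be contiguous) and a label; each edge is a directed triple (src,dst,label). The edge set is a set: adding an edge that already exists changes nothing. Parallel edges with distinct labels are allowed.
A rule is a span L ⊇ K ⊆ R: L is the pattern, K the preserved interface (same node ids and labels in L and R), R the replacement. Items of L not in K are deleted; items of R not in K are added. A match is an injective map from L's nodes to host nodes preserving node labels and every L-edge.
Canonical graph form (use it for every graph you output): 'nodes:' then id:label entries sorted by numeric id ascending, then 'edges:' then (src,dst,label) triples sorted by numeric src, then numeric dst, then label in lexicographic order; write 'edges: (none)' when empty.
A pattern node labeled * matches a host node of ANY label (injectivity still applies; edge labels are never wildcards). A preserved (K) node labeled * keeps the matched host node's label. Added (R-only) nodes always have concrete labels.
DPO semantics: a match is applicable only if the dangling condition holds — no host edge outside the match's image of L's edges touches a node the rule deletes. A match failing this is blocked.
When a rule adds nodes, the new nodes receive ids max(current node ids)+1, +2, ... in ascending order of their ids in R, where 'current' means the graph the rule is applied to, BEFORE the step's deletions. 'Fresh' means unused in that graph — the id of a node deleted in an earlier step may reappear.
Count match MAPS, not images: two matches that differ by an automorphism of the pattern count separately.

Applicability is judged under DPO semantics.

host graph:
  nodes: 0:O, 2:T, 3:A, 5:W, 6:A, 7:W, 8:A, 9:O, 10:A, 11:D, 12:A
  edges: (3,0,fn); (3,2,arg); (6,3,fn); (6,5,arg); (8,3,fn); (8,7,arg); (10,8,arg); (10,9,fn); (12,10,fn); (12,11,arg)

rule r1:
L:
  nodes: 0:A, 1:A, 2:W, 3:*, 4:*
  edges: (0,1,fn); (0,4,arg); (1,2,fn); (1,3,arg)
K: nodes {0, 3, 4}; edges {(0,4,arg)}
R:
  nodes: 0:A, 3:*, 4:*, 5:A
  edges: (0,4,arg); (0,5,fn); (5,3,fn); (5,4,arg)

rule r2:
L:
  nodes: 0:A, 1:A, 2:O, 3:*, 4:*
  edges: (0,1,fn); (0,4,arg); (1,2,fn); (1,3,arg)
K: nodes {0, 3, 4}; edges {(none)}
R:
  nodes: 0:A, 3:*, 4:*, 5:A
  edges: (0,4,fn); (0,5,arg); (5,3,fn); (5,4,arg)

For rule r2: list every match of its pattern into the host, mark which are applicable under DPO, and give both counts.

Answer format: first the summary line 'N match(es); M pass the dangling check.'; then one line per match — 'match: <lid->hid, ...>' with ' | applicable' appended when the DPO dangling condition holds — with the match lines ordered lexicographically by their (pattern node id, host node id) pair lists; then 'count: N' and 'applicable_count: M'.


3 match(es); 1 pass the dangling check.
match: 0->6, 1->3, 2->0, 3->2, 4->5
match: 0->8, 1->3, 2->0, 3->2, 4->7
match: 0->12, 1->10, 2->9, 3->8, 4->11 | applicable
count: 3
applicable_count: 1


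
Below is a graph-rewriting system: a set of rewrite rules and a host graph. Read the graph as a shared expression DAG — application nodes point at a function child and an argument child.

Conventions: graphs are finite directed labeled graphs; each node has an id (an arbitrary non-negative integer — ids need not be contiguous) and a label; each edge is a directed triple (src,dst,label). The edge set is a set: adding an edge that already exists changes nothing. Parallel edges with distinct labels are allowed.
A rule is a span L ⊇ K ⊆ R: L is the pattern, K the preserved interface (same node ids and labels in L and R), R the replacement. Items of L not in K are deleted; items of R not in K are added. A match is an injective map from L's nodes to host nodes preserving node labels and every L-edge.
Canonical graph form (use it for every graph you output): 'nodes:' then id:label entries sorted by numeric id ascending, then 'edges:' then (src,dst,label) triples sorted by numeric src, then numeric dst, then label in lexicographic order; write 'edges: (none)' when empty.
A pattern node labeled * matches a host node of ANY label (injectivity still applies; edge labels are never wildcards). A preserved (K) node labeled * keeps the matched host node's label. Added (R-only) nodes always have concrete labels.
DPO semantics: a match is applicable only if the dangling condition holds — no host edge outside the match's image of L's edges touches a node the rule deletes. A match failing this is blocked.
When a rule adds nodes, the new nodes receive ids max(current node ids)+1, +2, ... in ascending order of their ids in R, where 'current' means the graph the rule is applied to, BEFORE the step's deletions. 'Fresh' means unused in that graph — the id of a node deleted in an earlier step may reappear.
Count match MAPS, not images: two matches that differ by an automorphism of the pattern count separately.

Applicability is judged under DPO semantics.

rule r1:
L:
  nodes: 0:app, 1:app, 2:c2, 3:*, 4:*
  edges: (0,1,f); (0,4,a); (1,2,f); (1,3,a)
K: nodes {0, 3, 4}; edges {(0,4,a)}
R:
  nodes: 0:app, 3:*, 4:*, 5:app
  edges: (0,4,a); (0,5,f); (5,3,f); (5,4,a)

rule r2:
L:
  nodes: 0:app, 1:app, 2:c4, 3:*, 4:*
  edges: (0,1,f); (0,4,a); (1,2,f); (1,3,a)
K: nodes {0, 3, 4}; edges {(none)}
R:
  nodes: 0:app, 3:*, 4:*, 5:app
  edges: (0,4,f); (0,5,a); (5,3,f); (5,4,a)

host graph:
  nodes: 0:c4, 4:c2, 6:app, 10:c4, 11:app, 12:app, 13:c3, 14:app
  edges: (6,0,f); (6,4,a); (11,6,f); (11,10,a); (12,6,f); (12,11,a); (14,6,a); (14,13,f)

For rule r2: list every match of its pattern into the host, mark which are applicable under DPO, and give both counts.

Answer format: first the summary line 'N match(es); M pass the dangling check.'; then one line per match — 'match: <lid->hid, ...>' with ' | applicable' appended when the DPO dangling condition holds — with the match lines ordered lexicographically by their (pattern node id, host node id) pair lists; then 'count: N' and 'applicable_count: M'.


2 match(es); 0 pass the dangling check.
match: 0->11, 1->6, 2->0, 3->4, 4->10
match: 0->12, 1->6, 2->0, 3->4, 4->11
count: 2
applicable_count: 0
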